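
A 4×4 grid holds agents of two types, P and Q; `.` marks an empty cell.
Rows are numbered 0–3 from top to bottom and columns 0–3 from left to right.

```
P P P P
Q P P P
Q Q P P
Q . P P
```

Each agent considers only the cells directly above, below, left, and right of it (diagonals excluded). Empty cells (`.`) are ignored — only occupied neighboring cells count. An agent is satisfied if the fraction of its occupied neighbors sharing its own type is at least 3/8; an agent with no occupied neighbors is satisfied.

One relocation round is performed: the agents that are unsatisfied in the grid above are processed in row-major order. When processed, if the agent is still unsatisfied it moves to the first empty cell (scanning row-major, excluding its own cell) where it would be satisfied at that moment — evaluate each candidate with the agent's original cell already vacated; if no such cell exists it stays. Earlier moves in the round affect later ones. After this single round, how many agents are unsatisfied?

Initially unsatisfied (in order): (1,0), (2,1).
  (1,0) → (3,1).
  (2,1): now satisfied by earlier moves; stays.
Resulting grid:
P P P P
. P P P
Q Q P P
Q Q P P
All satisfied now.

0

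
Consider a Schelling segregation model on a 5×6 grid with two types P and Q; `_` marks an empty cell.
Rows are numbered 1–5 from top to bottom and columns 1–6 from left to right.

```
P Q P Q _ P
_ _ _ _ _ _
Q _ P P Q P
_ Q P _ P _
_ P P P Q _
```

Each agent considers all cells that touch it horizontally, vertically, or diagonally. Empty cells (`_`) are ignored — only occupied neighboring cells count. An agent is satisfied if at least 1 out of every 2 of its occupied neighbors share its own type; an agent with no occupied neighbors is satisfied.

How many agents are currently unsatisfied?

(1,1)P 0/1 unhappy
(1,2)Q 0/2 unhappy
(1,3)P 0/2 unhappy
(1,4)Q 0/1 unhappy
(1,6)P 0/0 ok
(3,1)Q 1/1 ok
(3,3)P 2/3 ok
(3,4)P 3/4 ok
(3,5)Q 0/3 unhappy
(3,6)P 1/2 ok
(4,2)Q 1/5 unhappy
(4,3)P 5/6 ok
(4,5)P 3/5 ok
(5,2)P 2/3 ok
(5,3)P 3/4 ok
(5,4)P 3/4 ok
(5,5)Q 0/2 unhappy
Unsatisfied: (1,1), (1,2), (1,3), (1,4), (3,5), (4,2), (5,5) — 7 in total.

7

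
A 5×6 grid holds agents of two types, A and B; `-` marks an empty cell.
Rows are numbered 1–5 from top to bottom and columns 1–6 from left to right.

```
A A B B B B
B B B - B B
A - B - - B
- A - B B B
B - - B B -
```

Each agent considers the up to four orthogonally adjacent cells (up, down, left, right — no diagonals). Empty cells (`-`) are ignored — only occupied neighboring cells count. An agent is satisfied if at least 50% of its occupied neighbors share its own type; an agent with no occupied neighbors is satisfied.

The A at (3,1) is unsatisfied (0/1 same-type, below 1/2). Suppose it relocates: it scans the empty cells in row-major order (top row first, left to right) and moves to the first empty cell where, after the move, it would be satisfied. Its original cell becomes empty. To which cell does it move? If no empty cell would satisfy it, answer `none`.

Vacating (3,1). Empty cells in order:
  (2,4): 0/3 same-type → still unsatisfied.
  (3,2): 1/3 same-type → still unsatisfied.
  (3,4): 0/2 same-type → still unsatisfied.
  (3,5): 0/3 same-type → still unsatisfied.
  (4,1): 1/2 same-type → satisfied — stop here.

(4,1)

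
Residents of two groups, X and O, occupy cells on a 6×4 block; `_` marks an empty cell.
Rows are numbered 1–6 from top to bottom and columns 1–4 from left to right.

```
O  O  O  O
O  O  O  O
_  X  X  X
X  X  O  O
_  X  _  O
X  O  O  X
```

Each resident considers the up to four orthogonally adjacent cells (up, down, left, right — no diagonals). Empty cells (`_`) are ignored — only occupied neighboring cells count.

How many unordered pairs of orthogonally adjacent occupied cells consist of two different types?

Scan each occupied cell's neighbors to the right and below so each pair is counted once.
From row 1: 0 unlike of 7 pairs (running 0/7).
From row 2: 3 unlike of 6 pairs (running 3/13).
From row 3: 2 unlike of 5 pairs (running 5/18).
From row 4: 1 unlike of 5 pairs (running 6/23).
From row 5: 2 unlike of 2 pairs (running 8/25).
From row 6: 2 unlike of 3 pairs (running 10/28).
Total adjacent occupied pairs: 28; unlike-type pairs: 10.

10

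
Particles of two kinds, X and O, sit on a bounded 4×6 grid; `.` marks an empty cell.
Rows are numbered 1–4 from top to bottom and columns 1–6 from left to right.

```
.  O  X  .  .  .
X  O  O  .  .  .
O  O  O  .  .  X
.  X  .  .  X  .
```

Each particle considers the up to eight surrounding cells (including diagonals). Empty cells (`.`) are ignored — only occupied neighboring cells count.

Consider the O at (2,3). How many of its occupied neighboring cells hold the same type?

4

Occupied neighbors of (2,3): (1,2)=O, (1,3)=X, (2,2)=O, (3,2)=O, (3,3)=O.
Same type (O): 4 of 5.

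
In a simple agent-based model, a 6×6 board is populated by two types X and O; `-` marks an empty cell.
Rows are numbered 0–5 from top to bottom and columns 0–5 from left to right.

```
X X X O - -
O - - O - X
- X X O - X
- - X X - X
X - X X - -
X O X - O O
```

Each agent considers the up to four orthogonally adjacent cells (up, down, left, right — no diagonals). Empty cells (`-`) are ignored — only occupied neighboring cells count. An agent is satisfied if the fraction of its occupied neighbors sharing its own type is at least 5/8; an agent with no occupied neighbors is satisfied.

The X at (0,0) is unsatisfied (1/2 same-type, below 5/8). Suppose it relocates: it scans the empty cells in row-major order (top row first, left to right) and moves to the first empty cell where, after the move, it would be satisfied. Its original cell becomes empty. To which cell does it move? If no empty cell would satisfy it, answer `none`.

Vacating (0,0). Empty cells in order:
  (0,4): 0/1 same-type → still unsatisfied.
  (0,5): 1/1 same-type → satisfied — stop here.

(0,5)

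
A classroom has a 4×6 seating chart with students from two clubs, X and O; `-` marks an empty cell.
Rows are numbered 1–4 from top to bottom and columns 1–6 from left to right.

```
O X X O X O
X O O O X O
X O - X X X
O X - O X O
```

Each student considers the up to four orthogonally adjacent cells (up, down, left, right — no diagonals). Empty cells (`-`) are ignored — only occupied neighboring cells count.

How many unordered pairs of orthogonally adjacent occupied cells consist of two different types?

20

Scan each occupied cell's neighbors to the right and below so each pair is counted once.
From row 1: 7 unlike of 11 pairs (running 7/11).
From row 2: 5 unlike of 10 pairs (running 12/21).
From row 3: 5 unlike of 8 pairs (running 17/29).
From row 4: 3 unlike of 3 pairs (running 20/32).
Total adjacent occupied pairs: 32; unlike-type pairs: 20.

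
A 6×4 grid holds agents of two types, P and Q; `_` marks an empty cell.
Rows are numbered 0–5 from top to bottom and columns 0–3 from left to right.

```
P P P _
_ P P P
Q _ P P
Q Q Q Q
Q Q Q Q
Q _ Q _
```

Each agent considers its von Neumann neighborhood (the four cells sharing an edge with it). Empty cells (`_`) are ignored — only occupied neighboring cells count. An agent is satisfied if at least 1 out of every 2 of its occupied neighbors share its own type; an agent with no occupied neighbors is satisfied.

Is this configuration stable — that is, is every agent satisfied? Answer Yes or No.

(0,0)P 1/1 ✓
(0,1)P 3/3 ✓
(0,2)P 2/2 ✓
(1,1)P 2/2 ✓
(1,2)P 4/4 ✓
(1,3)P 2/2 ✓
(2,0)Q 1/1 ✓
(2,2)P 2/3 ✓
(2,3)P 2/3 ✓
(3,0)Q 3/3 ✓
(3,1)Q 3/3 ✓
(3,2)Q 3/4 ✓
(3,3)Q 2/3 ✓
(4,0)Q 3/3 ✓
(4,1)Q 3/3 ✓
(4,2)Q 4/4 ✓
(4,3)Q 2/2 ✓
(5,0)Q 1/1 ✓
(5,2)Q 1/1 ✓
All meet the threshold, so the configuration is stable.

Yes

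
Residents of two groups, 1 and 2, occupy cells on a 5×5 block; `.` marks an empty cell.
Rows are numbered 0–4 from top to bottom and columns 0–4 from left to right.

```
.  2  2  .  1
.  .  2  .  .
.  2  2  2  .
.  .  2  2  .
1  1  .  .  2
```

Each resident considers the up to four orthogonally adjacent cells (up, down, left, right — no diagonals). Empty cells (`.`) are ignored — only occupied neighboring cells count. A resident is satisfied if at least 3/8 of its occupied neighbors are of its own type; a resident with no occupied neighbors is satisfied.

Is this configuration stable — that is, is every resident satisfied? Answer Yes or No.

Yes

Row 0: (0,1)2 1/1 ok · (0,2)2 2/2 ok · (0,4)1 0/0 ok
Row 1: (1,2)2 2/2 ok
Row 2: (2,1)2 1/1 ok · (2,2)2 4/4 ok · (2,3)2 2/2 ok
Row 3: (3,2)2 2/2 ok · (3,3)2 2/2 ok
Row 4: (4,0)1 1/1 ok · (4,1)1 1/1 ok · (4,4)2 0/0 ok
All meet the threshold, so the configuration is stable.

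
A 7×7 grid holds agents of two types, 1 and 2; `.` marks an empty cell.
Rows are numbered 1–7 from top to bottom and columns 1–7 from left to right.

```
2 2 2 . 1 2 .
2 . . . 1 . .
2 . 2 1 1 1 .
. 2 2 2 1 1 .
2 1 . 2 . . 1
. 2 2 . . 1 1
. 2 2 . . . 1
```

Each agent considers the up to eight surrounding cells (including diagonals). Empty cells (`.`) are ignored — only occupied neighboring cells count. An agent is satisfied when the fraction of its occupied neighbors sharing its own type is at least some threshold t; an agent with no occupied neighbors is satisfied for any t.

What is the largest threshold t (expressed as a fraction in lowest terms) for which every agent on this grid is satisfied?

0/1

(1,1)2 2/2
(1,2)2 3/3
(1,3)2 1/1
(1,5)1 1/2
(1,6)2 0/2
(2,1)2 3/3
(2,5)1 4/5
(3,1)2 2/2
(3,3)2 3/4
(3,4)1 3/6
(3,5)1 5/6
(3,6)1 4/4
(4,2)2 4/5
(4,3)2 4/6
(4,4)2 3/6
(4,5)1 4/6
(4,6)1 4/4
(5,1)2 2/3
(5,2)1 0/5
(5,4)2 3/4
(5,7)1 3/3
(6,2)2 4/5
(6,3)2 4/5
(6,6)1 3/3
(6,7)1 3/3
(7,2)2 3/3
(7,3)2 3/3
(7,7)1 2/2
The smallest same-type fraction is 0/2 at (1,6), which reduces to 0/1. Any threshold above that leaves this agent unsatisfied.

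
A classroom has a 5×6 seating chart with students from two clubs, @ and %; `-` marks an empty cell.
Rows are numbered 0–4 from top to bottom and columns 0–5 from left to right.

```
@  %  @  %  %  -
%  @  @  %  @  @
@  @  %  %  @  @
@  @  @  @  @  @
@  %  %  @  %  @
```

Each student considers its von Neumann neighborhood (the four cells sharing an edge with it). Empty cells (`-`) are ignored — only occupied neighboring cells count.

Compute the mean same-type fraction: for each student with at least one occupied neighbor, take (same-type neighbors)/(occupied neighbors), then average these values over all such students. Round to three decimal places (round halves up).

0.523

(0,0)@ 0/2
(0,1)% 0/3
(0,2)@ 1/3
(0,3)% 2/3
(0,4)% 1/2
(1,0)% 0/3
(1,1)@ 2/4
(1,2)@ 2/4
(1,3)% 2/4
(1,4)@ 2/4
(1,5)@ 2/2
(2,0)@ 2/3
(2,1)@ 3/4
(2,2)% 1/4
(2,3)% 2/4
(2,4)@ 3/4
(2,5)@ 3/3
(3,0)@ 3/3
(3,1)@ 3/4
(3,2)@ 2/4
(3,3)@ 3/4
(3,4)@ 3/4
(3,5)@ 3/3
(4,0)@ 1/2
(4,1)% 1/3
(4,2)% 1/3
(4,3)@ 1/3
(4,4)% 0/3
(4,5)@ 1/2
Sum over 29 students: 0/2 + 0/3 + 1/3 + 2/3 + 1/2 + 0/3 + 2/4 + 2/4 + 2/4 + 2/4 + 2/2 + 2/3 + 3/4 + 1/4 + 2/4 + 3/4 + 3/3 + 3/3 + 3/4 + 2/4 + 3/4 + 3/4 + 3/3 + 1/2 + 1/3 + 1/3 + 1/3 + 0/3 + 1/2 = 91/6; mean = 91/6 ÷ 29 = 91/174 = 0.522988… → 0.523.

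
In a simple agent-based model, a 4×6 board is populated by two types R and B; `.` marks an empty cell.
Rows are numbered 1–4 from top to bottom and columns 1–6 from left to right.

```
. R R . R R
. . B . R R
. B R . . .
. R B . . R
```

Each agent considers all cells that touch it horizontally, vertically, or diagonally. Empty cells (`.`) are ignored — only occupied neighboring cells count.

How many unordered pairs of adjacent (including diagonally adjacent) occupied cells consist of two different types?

Scan each occupied cell's neighbors to the right and below (and the two forward diagonals) so each pair is counted once.
From row 1: 2 unlike of 8 pairs (running 2/8).
From row 2: 1 unlike of 3 pairs (running 3/11).
From row 3: 3 unlike of 5 pairs (running 6/16).
From row 4: 1 unlike of 1 pairs (running 7/17).
Total adjacent occupied pairs: 17; unlike-type pairs: 7.

7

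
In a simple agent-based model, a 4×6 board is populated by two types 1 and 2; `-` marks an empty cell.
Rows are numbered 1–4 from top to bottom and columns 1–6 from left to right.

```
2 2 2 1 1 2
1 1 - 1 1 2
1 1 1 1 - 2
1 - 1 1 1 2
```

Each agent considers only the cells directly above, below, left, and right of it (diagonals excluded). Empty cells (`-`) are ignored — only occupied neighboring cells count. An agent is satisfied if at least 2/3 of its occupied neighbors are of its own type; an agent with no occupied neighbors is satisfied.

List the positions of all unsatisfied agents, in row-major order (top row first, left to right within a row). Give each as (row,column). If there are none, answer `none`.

Row 1: (1,1)2 1/2 not · (1,2)2 2/3 satisfied · (1,3)2 1/2 not · (1,4)1 2/3 satisfied · (1,5)1 2/3 satisfied · (1,6)2 1/2 not
Row 2: (2,1)1 2/3 satisfied · (2,2)1 2/3 satisfied · (2,4)1 3/3 satisfied · (2,5)1 2/3 satisfied · (2,6)2 2/3 satisfied
Row 3: (3,1)1 3/3 satisfied · (3,2)1 3/3 satisfied · (3,3)1 3/3 satisfied · (3,4)1 3/3 satisfied · (3,6)2 2/2 satisfied
Row 4: (4,1)1 1/1 satisfied · (4,3)1 2/2 satisfied · (4,4)1 3/3 satisfied · (4,5)1 1/2 not · (4,6)2 1/2 not

(1,1), (1,3), (1,6), (4,5), (4,6)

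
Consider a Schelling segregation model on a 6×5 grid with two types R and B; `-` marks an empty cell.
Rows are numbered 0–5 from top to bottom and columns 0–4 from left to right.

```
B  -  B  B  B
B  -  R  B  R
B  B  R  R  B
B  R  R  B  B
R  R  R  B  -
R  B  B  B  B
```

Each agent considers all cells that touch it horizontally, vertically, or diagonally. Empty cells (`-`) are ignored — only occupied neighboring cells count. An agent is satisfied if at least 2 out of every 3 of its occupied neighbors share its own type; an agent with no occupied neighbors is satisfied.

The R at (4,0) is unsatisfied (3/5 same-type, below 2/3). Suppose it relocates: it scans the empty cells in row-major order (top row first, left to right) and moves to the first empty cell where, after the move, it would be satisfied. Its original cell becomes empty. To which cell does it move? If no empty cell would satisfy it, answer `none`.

Vacating (4,0). Empty cells in order:
  (0,1): 1/4 same-type → still unsatisfied.
  (1,1): 2/7 same-type → still unsatisfied.
  (4,4): 0/5 same-type → still unsatisfied.

none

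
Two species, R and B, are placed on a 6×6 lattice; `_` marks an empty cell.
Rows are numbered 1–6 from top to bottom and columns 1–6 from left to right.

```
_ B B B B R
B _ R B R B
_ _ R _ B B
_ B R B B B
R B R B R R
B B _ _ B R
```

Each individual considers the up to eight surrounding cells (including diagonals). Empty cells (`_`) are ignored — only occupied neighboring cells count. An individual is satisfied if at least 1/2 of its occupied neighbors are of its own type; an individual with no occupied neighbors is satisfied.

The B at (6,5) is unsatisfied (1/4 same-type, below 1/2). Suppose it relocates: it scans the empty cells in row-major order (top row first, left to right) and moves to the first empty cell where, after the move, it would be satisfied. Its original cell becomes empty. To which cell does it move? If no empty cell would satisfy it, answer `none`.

(1,1)

Vacating (6,5). Empty cells in order:
  (1,1): 2/2 same-type → satisfied — stop here.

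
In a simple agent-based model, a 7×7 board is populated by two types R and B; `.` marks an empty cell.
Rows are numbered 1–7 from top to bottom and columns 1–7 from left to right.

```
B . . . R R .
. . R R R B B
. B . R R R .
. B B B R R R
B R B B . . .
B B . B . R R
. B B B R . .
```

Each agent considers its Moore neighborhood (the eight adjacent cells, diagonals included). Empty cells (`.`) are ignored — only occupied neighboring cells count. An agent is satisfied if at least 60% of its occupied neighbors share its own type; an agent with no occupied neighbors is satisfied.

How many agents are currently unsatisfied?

6

(1,1)B 0/0 satisfied
(1,5)R 3/4 satisfied
(1,6)R 2/4 not
(2,3)R 2/3 satisfied
(2,4)R 5/5 satisfied
(2,5)R 6/7 satisfied
(2,6)B 1/6 not
(2,7)B 1/3 not
(3,2)B 2/3 satisfied
(3,4)R 5/7 satisfied
(3,5)R 6/8 satisfied
(3,6)R 5/7 satisfied
(4,2)B 4/5 satisfied
(4,3)B 5/7 satisfied
(4,4)B 3/6 not
(4,5)R 4/6 satisfied
(4,6)R 4/4 satisfied
(4,7)R 2/2 satisfied
(5,1)B 3/4 satisfied
(5,2)R 0/6 not
(5,3)B 6/7 satisfied
(5,4)B 4/5 satisfied
(6,1)B 3/4 satisfied
(6,2)B 5/6 satisfied
(6,4)B 4/5 satisfied
(6,6)R 2/2 satisfied
(6,7)R 1/1 satisfied
(7,2)B 3/3 satisfied
(7,3)B 4/4 satisfied
(7,4)B 2/3 satisfied
(7,5)R 1/3 not
Unsatisfied: (1,6), (2,6), (2,7), (4,4), (5,2), (7,5) — 6 in total.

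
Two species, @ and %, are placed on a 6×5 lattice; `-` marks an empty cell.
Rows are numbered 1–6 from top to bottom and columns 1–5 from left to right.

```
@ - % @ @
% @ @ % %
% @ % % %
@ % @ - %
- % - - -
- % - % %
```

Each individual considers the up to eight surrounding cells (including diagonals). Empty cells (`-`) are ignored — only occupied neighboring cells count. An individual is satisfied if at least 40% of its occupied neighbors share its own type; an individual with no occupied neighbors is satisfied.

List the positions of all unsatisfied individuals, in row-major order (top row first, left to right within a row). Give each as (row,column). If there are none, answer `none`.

(1,3), (1,5), (2,1), (4,1), (4,3)

Row 1: (1,1)@ 1/2 satisfied · (1,3)% 1/4 not · (1,4)@ 2/5 satisfied · (1,5)@ 1/3 not
Row 2: (2,1)% 1/4 not · (2,2)@ 3/7 satisfied · (2,3)@ 3/7 satisfied · (2,4)% 5/8 satisfied · (2,5)% 3/5 satisfied
Row 3: (3,1)% 2/5 satisfied · (3,2)@ 4/8 satisfied · (3,3)% 3/7 satisfied · (3,4)% 5/7 satisfied · (3,5)% 4/4 satisfied
Row 4: (4,1)@ 1/4 not · (4,2)% 3/6 satisfied · (4,3)@ 1/5 not · (4,5)% 2/2 satisfied
Row 5: (5,2)% 2/4 satisfied
Row 6: (6,2)% 1/1 satisfied · (6,4)% 1/1 satisfied · (6,5)% 1/1 satisfied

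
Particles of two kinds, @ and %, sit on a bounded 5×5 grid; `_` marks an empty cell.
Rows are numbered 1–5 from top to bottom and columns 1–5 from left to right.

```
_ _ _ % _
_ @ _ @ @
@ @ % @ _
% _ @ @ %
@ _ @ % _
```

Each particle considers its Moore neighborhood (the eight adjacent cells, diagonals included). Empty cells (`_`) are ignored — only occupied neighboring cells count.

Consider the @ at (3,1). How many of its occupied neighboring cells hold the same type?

Occupied neighbors of (3,1): (2,2)=@, (3,2)=@, (4,1)=%.
Same type (@): 2 of 3.

2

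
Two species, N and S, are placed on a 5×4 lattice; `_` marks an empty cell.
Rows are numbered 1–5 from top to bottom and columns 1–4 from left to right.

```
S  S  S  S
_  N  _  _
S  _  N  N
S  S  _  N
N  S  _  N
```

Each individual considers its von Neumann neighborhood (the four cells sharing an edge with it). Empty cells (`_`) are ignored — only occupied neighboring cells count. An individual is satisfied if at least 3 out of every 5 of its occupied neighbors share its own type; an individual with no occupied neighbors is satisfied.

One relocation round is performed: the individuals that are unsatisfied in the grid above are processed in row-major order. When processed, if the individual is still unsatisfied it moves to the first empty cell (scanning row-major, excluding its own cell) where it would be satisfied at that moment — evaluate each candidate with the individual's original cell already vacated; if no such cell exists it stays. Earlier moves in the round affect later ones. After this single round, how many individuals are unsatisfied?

1

Initially unsatisfied (in order): (2,2), (5,1), (5,2).
  (2,2) → (4,3).
  (5,1) → (5,3).
  (5,2) → (2,1).
Resulting grid:
S S S S
S _ _ _
S _ N N
S S N N
_ _ N N
Unsatisfied now: (4,2).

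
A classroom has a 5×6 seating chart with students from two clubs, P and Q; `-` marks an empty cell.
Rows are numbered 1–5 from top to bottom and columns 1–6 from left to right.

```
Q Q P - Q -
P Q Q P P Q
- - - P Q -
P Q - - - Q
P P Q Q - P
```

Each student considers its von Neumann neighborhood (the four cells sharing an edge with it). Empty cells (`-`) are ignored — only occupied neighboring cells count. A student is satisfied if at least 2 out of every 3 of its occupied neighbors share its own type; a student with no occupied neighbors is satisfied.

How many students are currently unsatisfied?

(1,1)Q 1/2 ✗
(1,2)Q 2/3 ✓
(1,3)P 0/2 ✗
(1,5)Q 0/1 ✗
(2,1)P 0/2 ✗
(2,2)Q 2/3 ✓
(2,3)Q 1/3 ✗
(2,4)P 2/3 ✓
(2,5)P 1/4 ✗
(2,6)Q 0/1 ✗
(3,4)P 1/2 ✗
(3,5)Q 0/2 ✗
(4,1)P 1/2 ✗
(4,2)Q 0/2 ✗
(4,6)Q 0/1 ✗
(5,1)P 2/2 ✓
(5,2)P 1/3 ✗
(5,3)Q 1/2 ✗
(5,4)Q 1/1 ✓
(5,6)P 0/1 ✗
Unsatisfied: (1,1), (1,3), (1,5), (2,1), (2,3), (2,5), (2,6), (3,4), (3,5), (4,1), (4,2), (4,6), (5,2), (5,3), (5,6) — 15 in total.

15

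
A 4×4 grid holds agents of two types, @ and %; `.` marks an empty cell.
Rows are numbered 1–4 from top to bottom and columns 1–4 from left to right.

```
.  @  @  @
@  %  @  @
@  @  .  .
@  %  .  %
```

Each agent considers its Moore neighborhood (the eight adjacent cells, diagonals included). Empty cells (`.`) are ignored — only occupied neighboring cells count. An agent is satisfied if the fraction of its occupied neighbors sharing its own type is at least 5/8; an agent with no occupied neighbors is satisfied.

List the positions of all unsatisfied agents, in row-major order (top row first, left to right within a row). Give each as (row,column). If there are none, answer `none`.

(1,2)@ 3/4 satisfied
(1,3)@ 4/5 satisfied
(1,4)@ 3/3 satisfied
(2,1)@ 3/4 satisfied
(2,2)% 0/6 not
(2,3)@ 5/6 satisfied
(2,4)@ 3/3 satisfied
(3,1)@ 3/5 not
(3,2)@ 4/6 satisfied
(4,1)@ 2/3 satisfied
(4,2)% 0/3 not
(4,4)% 0/0 satisfied

(2,2), (3,1), (4,2)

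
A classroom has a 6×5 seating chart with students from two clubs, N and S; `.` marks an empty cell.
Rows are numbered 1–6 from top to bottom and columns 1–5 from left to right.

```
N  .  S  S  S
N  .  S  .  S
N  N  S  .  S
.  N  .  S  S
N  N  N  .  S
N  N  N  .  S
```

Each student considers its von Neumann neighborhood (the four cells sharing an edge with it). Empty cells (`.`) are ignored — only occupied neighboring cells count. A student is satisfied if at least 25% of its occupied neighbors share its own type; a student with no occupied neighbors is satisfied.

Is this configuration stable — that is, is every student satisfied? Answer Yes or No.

(1,1)N 1/1 ok
(1,3)S 2/2 ok
(1,4)S 2/2 ok
(1,5)S 2/2 ok
(2,1)N 2/2 ok
(2,3)S 2/2 ok
(2,5)S 2/2 ok
(3,1)N 2/2 ok
(3,2)N 2/3 ok
(3,3)S 1/2 ok
(3,5)S 2/2 ok
(4,2)N 2/2 ok
(4,4)S 1/1 ok
(4,5)S 3/3 ok
(5,1)N 2/2 ok
(5,2)N 4/4 ok
(5,3)N 2/2 ok
(5,5)S 2/2 ok
(6,1)N 2/2 ok
(6,2)N 3/3 ok
(6,3)N 2/2 ok
(6,5)S 1/1 ok
All meet the threshold, so the configuration is stable.

Yes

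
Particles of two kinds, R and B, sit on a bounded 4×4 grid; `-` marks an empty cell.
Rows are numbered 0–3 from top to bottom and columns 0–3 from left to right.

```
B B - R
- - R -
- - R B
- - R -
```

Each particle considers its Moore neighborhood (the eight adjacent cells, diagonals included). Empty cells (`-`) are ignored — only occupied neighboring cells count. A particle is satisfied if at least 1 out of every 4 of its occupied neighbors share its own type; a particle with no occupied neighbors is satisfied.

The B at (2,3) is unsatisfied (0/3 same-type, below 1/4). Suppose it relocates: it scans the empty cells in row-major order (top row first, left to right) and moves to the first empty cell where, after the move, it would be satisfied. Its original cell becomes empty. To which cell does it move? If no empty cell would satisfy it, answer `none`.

Vacating (2,3). Empty cells in order:
  (0,2): 1/3 same-type → satisfied — stop here.

(0,2)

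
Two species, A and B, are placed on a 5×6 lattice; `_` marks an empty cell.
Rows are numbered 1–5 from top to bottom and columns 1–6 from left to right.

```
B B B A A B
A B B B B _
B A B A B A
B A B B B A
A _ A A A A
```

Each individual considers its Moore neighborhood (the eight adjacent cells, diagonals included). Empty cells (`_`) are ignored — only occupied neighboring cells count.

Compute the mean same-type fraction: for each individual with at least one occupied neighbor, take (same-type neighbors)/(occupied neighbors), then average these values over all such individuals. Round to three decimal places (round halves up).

0.462

Row 1: (1,1)B 2/3 · (1,2)B 4/5 · (1,3)B 4/5 · (1,4)A 1/5 · (1,5)A 1/4 · (1,6)B 1/2
Row 2: (2,1)A 1/5 · (2,2)B 6/8 · (2,3)B 5/8 · (2,4)B 5/8 · (2,5)B 3/7
Row 3: (3,1)B 2/5 · (3,2)A 2/8 · (3,3)B 5/8 · (3,4)A 0/8 · (3,5)B 4/7 · (3,6)A 1/4
Row 4: (4,1)B 1/4 · (4,2)A 3/7 · (4,3)B 2/7 · (4,4)B 4/8 · (4,5)B 2/8 · (4,6)A 3/5
Row 5: (5,1)A 1/2 · (5,3)A 2/4 · (5,4)A 2/5 · (5,5)A 3/5 · (5,6)A 2/3
Sum over 28 individuals: 2/3 + 4/5 + 4/5 + 1/5 + 1/4 + 1/2 + 1/5 + 6/8 + 5/8 + 5/8 + 3/7 + 2/5 + 2/8 + 5/8 + 0/8 + 4/7 + 1/4 + 1/4 + 3/7 + 2/7 + 4/8 + 2/8 + 3/5 + 1/2 + 2/4 + 2/5 + 3/5 + 2/3 = 2171/168; mean = 2171/168 ÷ 28 = 2171/4704 = 0.461522… → 0.462.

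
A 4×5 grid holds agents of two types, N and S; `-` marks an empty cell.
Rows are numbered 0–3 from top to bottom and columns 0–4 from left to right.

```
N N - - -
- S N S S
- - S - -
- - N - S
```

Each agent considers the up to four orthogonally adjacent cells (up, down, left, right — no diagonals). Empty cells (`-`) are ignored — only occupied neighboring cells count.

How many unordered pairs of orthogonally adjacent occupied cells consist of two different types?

Scan each occupied cell's neighbors to the right and below so each pair is counted once.
Row 0: N(0,0)–N(0,1)= N(0,1)–S(1,1)≠  → 1/2 unlike.
Row 1: S(1,1)–N(1,2)≠ N(1,2)–S(1,3)≠ N(1,2)–S(2,2)≠ S(1,3)–S(1,4)=  → 3/4 unlike.
Row 2: S(2,2)–N(3,2)≠  → 1/1 unlike.
Total adjacent occupied pairs: 7; unlike-type pairs: 5.

5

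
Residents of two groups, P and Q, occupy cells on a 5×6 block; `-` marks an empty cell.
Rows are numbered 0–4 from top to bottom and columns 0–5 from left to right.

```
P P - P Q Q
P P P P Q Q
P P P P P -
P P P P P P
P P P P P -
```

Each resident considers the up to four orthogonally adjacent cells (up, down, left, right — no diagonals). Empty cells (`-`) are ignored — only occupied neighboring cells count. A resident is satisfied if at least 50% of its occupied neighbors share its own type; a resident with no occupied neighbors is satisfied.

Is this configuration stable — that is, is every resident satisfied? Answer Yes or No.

Yes

Row 0: (0,0)P 2/2 satisfied · (0,1)P 2/2 satisfied · (0,3)P 1/2 satisfied · (0,4)Q 2/3 satisfied · (0,5)Q 2/2 satisfied
Row 1: (1,0)P 3/3 satisfied · (1,1)P 4/4 satisfied · (1,2)P 3/3 satisfied · (1,3)P 3/4 satisfied · (1,4)Q 2/4 satisfied · (1,5)Q 2/2 satisfied
Row 2: (2,0)P 3/3 satisfied · (2,1)P 4/4 satisfied · (2,2)P 4/4 satisfied · (2,3)P 4/4 satisfied · (2,4)P 2/3 satisfied
Row 3: (3,0)P 3/3 satisfied · (3,1)P 4/4 satisfied · (3,2)P 4/4 satisfied · (3,3)P 4/4 satisfied · (3,4)P 4/4 satisfied · (3,5)P 1/1 satisfied
Row 4: (4,0)P 2/2 satisfied · (4,1)P 3/3 satisfied · (4,2)P 3/3 satisfied · (4,3)P 3/3 satisfied · (4,4)P 2/2 satisfied
All meet the threshold, so the configuration is stable.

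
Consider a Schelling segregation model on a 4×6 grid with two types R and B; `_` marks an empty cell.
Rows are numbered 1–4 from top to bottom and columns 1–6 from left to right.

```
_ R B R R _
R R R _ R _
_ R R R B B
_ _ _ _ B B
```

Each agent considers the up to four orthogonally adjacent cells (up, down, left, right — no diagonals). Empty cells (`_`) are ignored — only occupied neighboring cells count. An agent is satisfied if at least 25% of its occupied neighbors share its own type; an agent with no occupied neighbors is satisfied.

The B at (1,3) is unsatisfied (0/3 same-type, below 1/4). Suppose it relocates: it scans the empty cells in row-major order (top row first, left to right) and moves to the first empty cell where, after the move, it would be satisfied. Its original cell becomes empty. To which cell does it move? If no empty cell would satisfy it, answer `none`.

(2,6)

Vacating (1,3). Empty cells in order:
  (1,1): 0/2 same-type → still unsatisfied.
  (1,6): 0/1 same-type → still unsatisfied.
  (2,4): 0/4 same-type → still unsatisfied.
  (2,6): 1/2 same-type → satisfied — stop here.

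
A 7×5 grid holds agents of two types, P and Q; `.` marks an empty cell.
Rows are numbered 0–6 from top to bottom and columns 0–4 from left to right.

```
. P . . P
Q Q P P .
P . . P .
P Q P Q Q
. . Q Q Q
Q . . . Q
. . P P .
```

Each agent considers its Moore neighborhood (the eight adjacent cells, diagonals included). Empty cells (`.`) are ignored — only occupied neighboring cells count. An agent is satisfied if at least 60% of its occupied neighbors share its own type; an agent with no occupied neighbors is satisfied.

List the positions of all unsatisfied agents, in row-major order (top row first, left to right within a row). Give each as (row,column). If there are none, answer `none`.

(0,1)P 1/3 unhappy
(0,4)P 1/1 ok
(1,0)Q 1/3 unhappy
(1,1)Q 1/4 unhappy
(1,2)P 3/4 ok
(1,3)P 3/3 ok
(2,0)P 1/4 unhappy
(2,3)P 3/5 ok
(3,0)P 1/2 unhappy
(3,1)Q 1/4 unhappy
(3,2)P 1/5 unhappy
(3,3)Q 4/6 ok
(3,4)Q 3/4 ok
(4,2)Q 3/4 ok
(4,3)Q 5/6 ok
(4,4)Q 4/4 ok
(5,0)Q 0/0 ok
(5,4)Q 2/3 ok
(6,2)P 1/1 ok
(6,3)P 1/2 unhappy

(0,1), (1,0), (1,1), (2,0), (3,0), (3,1), (3,2), (6,3)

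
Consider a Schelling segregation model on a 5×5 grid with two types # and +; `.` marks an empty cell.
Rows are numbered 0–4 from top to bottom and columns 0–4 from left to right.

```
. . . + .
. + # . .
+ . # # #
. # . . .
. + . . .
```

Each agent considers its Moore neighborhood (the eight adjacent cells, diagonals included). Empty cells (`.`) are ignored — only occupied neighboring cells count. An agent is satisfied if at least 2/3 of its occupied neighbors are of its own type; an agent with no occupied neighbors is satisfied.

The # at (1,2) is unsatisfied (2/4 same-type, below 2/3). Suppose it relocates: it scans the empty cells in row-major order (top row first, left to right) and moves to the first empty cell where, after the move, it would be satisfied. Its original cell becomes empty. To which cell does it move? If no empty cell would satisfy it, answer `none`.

(1,3)

Vacating (1,2). Empty cells in order:
  (0,0): 0/1 same-type → still unsatisfied.
  (0,1): 0/1 same-type → still unsatisfied.
  (0,2): 0/2 same-type → still unsatisfied.
  (0,4): 0/1 same-type → still unsatisfied.
  (1,0): 0/2 same-type → still unsatisfied.
  (1,3): 3/4 same-type → satisfied — stop here.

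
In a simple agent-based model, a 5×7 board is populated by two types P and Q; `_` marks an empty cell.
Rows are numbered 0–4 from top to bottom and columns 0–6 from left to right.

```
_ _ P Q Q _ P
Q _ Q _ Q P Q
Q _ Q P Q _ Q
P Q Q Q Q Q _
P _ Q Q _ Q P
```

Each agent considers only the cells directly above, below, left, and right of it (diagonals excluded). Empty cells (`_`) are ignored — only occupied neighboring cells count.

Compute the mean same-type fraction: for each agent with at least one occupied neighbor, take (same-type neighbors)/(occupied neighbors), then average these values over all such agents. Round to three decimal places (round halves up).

0.597

(0,2)P 0/2
(0,3)Q 1/2
(0,4)Q 2/2
(0,6)P 0/1
(1,0)Q 1/1
(1,2)Q 1/2
(1,4)Q 2/3
(1,5)P 0/2
(1,6)Q 1/3
(2,0)Q 1/2
(2,2)Q 2/3
(2,3)P 0/3
(2,4)Q 2/3
(2,6)Q 1/1
(3,0)P 1/3
(3,1)Q 1/2
(3,2)Q 4/4
(3,3)Q 3/4
(3,4)Q 3/3
(3,5)Q 2/2
(4,0)P 1/1
(4,2)Q 2/2
(4,3)Q 2/2
(4,5)Q 1/2
(4,6)P 0/1
Sum over 25 agents: 0/2 + 1/2 + 2/2 + 0/1 + 1/1 + 1/2 + 2/3 + 0/2 + 1/3 + 1/2 + 2/3 + 0/3 + 2/3 + 1/1 + 1/3 + 1/2 + 4/4 + 3/4 + 3/3 + 2/2 + 1/1 + 2/2 + 2/2 + 1/2 + 0/1 = 179/12; mean = 179/12 ÷ 25 = 179/300 = 0.596666… → 0.597.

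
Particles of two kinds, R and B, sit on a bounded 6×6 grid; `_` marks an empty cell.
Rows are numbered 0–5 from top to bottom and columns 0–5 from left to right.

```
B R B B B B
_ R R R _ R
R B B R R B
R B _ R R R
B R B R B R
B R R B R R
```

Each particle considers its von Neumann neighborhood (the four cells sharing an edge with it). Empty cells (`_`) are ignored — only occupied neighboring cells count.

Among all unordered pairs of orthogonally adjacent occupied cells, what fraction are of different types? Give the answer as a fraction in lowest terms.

27/49

Scan each occupied cell's neighbors to the right and below so each pair is counted once.
From row 0: 5 unlike of 9 pairs (running 5/9).
From row 1: 3 unlike of 6 pairs (running 8/15).
From row 2: 4 unlike of 10 pairs (running 12/25).
From row 3: 4 unlike of 8 pairs (running 16/33).
From row 4: 8 unlike of 11 pairs (running 24/44).
From row 5: 3 unlike of 5 pairs (running 27/49).
Total adjacent occupied pairs: 49; unlike-type pairs: 27.
27/49 is already in lowest terms.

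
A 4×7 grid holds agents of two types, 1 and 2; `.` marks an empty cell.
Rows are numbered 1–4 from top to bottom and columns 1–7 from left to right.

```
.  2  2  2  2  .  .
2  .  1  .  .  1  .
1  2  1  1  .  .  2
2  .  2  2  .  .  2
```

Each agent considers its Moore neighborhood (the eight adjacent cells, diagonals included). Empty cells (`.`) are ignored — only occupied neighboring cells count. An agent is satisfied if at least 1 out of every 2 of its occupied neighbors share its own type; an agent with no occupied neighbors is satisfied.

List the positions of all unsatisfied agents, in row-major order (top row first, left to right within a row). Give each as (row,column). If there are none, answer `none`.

(1,2)2 2/3 satisfied
(1,3)2 2/3 satisfied
(1,4)2 2/3 satisfied
(1,5)2 1/2 satisfied
(2,1)2 2/3 satisfied
(2,3)1 2/6 not
(2,6)1 0/2 not
(3,1)1 0/3 not
(3,2)2 3/6 satisfied
(3,3)1 2/5 not
(3,4)1 2/4 satisfied
(3,7)2 1/2 satisfied
(4,1)2 1/2 satisfied
(4,3)2 2/4 satisfied
(4,4)2 1/3 not
(4,7)2 1/1 satisfied

(2,3), (2,6), (3,1), (3,3), (4,4)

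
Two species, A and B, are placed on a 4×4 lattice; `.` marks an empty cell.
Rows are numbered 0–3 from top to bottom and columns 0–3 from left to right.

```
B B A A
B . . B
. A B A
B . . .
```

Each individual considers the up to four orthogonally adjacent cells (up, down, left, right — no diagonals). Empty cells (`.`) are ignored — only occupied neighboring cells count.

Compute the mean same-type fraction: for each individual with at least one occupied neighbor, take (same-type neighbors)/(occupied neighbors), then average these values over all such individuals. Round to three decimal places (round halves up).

(0,0)B 2/2
(0,1)B 1/2
(0,2)A 1/2
(0,3)A 1/2
(1,0)B 1/1
(1,3)B 0/2
(2,1)A 0/1
(2,2)B 0/2
(2,3)A 0/2
(3,0)B — no occupied neighbors
Sum over 9 individuals: 2/2 + 1/2 + 1/2 + 1/2 + 1/1 + 0/2 + 0/1 + 0/2 + 0/2 = 7/2; mean = 7/2 ÷ 9 = 7/18 = 0.388888… → 0.389.

0.389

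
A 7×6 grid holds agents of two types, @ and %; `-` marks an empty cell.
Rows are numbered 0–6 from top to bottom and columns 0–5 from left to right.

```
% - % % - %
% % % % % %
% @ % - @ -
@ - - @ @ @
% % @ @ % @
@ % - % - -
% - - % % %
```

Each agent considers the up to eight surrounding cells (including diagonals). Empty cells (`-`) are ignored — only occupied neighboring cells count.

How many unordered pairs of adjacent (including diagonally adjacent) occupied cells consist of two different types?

25

Scan each occupied cell's neighbors to the right and below (and the two forward diagonals) so each pair is counted once.
Row 0: %(0,0)–%(1,0)= %(0,0)–%(1,1)= %(0,2)–%(0,3)= %(0,2)–%(1,2)= %(0,2)–%(1,3)= %(0,2)–%(1,1)= %(0,3)–%(1,3)= %(0,3)–%(1,4)= %(0,3)–%(1,2)= %(0,5)–%(1,5)= %(0,5)–%(1,4)=  → 0/11 unlike.
Row 1: %(1,0)–%(1,1)= %(1,0)–%(2,0)= %(1,0)–@(2,1)≠ %(1,1)–%(1,2)= %(1,1)–@(2,1)≠ %(1,1)–%(2,2)= %(1,1)–%(2,0)= %(1,2)–%(1,3)= %(1,2)–%(2,2)= %(1,2)–@(2,1)≠ %(1,3)–%(1,4)= %(1,3)–@(2,4)≠ %(1,3)–%(2,2)= %(1,4)–%(1,5)= %(1,4)–@(2,4)≠ %(1,5)–@(2,4)≠  → 6/16 unlike.
Row 2: %(2,0)–@(2,1)≠ %(2,0)–@(3,0)≠ @(2,1)–%(2,2)≠ @(2,1)–@(3,0)= %(2,2)–@(3,3)≠ @(2,4)–@(3,4)= @(2,4)–@(3,5)= @(2,4)–@(3,3)=  → 4/8 unlike.
Row 3: @(3,0)–%(4,0)≠ @(3,0)–%(4,1)≠ @(3,3)–@(3,4)= @(3,3)–@(4,3)= @(3,3)–%(4,4)≠ @(3,3)–@(4,2)= @(3,4)–@(3,5)= @(3,4)–%(4,4)≠ @(3,4)–@(4,5)= @(3,4)–@(4,3)= @(3,5)–@(4,5)= @(3,5)–%(4,4)≠  → 5/12 unlike.
Row 4: %(4,0)–%(4,1)= %(4,0)–@(5,0)≠ %(4,0)–%(5,1)= %(4,1)–@(4,2)≠ %(4,1)–%(5,1)= %(4,1)–@(5,0)≠ @(4,2)–@(4,3)= @(4,2)–%(5,3)≠ @(4,2)–%(5,1)≠ @(4,3)–%(4,4)≠ @(4,3)–%(5,3)≠ %(4,4)–@(4,5)≠ %(4,4)–%(5,3)=  → 8/13 unlike.
Row 5: @(5,0)–%(5,1)≠ @(5,0)–%(6,0)≠ %(5,1)–%(6,0)= %(5,3)–%(6,3)= %(5,3)–%(6,4)=  → 2/5 unlike.
Row 6: %(6,3)–%(6,4)= %(6,4)–%(6,5)=  → 0/2 unlike.
Total adjacent occupied pairs: 67; unlike-type pairs: 25.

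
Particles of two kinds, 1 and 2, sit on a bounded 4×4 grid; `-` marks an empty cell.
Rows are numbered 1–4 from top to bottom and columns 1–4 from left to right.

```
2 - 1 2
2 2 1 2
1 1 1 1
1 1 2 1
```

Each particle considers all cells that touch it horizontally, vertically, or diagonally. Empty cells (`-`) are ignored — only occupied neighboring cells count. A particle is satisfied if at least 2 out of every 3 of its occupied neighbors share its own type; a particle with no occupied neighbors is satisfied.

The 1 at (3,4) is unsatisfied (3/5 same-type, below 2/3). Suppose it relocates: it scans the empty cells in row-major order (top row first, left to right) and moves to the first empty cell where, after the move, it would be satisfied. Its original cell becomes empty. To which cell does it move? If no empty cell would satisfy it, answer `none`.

Vacating (3,4). Empty cells in order:
  (1,2): 2/5 same-type → still unsatisfied.

none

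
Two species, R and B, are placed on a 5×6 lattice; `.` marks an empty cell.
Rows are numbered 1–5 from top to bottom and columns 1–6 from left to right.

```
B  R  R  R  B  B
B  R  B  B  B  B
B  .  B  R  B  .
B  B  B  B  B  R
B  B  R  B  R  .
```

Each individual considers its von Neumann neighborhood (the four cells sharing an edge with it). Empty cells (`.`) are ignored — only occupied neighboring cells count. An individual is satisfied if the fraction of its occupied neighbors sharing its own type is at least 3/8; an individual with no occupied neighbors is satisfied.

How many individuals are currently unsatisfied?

7

Row 1: (1,1)B 1/2 satisfied · (1,2)R 2/3 satisfied · (1,3)R 2/3 satisfied · (1,4)R 1/3 not · (1,5)B 2/3 satisfied · (1,6)B 2/2 satisfied
Row 2: (2,1)B 2/3 satisfied · (2,2)R 1/3 not · (2,3)B 2/4 satisfied · (2,4)B 2/4 satisfied · (2,5)B 4/4 satisfied · (2,6)B 2/2 satisfied
Row 3: (3,1)B 2/2 satisfied · (3,3)B 2/3 satisfied · (3,4)R 0/4 not · (3,5)B 2/3 satisfied
Row 4: (4,1)B 3/3 satisfied · (4,2)B 3/3 satisfied · (4,3)B 3/4 satisfied · (4,4)B 3/4 satisfied · (4,5)B 2/4 satisfied · (4,6)R 0/1 not
Row 5: (5,1)B 2/2 satisfied · (5,2)B 2/3 satisfied · (5,3)R 0/3 not · (5,4)B 1/3 not · (5,5)R 0/2 not
Unsatisfied: (1,4), (2,2), (3,4), (4,6), (5,3), (5,4), (5,5) — 7 in total.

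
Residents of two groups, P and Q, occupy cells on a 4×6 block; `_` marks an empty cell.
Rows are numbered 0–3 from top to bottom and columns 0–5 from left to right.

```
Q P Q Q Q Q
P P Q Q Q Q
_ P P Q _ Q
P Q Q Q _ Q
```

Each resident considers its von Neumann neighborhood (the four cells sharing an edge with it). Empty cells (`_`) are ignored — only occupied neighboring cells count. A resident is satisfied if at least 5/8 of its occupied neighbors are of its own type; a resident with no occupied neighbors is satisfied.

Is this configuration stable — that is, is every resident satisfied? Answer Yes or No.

(0,0)Q 0/2 unhappy
(0,1)P 1/3 unhappy
(0,2)Q 2/3 ok
(0,3)Q 3/3 ok
(0,4)Q 3/3 ok
(0,5)Q 2/2 ok
(1,0)P 1/2 unhappy
(1,1)P 3/4 ok
(1,2)Q 2/4 unhappy
(1,3)Q 4/4 ok
(1,4)Q 3/3 ok
(1,5)Q 3/3 ok
(2,1)P 2/3 ok
(2,2)P 1/4 unhappy
(2,3)Q 2/3 ok
(2,5)Q 2/2 ok
(3,0)P 0/1 unhappy
(3,1)Q 1/3 unhappy
(3,2)Q 2/3 ok
(3,3)Q 2/2 ok
(3,5)Q 1/1 ok
For instance (0,0) has only 0/2 same-type neighbors, below 5/8.

No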